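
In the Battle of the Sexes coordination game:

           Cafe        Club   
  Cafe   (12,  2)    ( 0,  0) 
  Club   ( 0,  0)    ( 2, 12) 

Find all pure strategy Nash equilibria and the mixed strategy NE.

Pure NE: (Cafe, Cafe) and (Club, Club); Mixed NE: p = 0.8571, q = 0.1429

Work:
Check pure NE:
(Cafe, Cafe): (12, 2) - no unilateral deviation beneficial
(Club, Club): (2, 12) - no unilateral deviation beneficial
Mixed NE: P1 plays Cafe with p = 0.8571, P2 plays Cafe with q = 0.1429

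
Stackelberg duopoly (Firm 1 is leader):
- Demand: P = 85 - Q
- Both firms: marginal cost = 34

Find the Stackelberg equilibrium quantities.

q₁* (leader) = 25.5, q₂* (follower) = 12.75

Work:
Follower's reaction: q₂ = (a - c - q₁)/2
Leader substitutes: π₁ = q₁·(a - q₁ - (a-c-q₁)/2 - c)
FOC: q₁* = (85 - 34)/2 = 25.50
Then: q₂* = (85 - 34 - 25.5)/2 = 12.75
Leader has first-mover advantage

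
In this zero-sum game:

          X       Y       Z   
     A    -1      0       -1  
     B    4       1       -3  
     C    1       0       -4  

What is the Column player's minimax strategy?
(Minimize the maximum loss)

Column should play Z, value = -1

Work:
Column player minimizes Row's maximum payoff:
Column X: max payoff to Row = 4
Column Y: max payoff to Row = 1
Column Z: max payoff to Row = -1
Minimum is -1, achieved by column Z.
Minimax strategy: Z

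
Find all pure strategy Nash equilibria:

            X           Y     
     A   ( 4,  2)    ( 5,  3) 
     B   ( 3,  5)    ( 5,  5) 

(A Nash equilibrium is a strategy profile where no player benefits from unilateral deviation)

Nash equilibrium: (A, Y), (B, Y)

Work:
Best responses:
  P1 vs X: payoffs [4, 3] → best response A (payoff 4)
  P1 vs Y: payoffs [5, 5] → best response A/B (payoff 5)
  P2 vs A: payoffs [2, 3] → best response Y (payoff 3)
  P2 vs B: payoffs [5, 5] → best response X/Y (payoff 5)
Mutual best responses: (A,Y), (B,Y) → Nash equilibria.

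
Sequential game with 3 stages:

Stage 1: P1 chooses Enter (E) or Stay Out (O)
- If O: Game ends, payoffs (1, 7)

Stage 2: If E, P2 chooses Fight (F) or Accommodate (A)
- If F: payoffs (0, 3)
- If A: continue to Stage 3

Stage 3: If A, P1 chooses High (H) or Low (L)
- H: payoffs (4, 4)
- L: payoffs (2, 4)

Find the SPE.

SPE: (E, A, H); Outcome (4, 4)

Work:
Stage 3: P1 chooses H (4 vs 2)
Stage 2: P2: F->3, A->4 (anticipating H). Choose A
Stage 1: P1: O->1, E->4 (anticipating A, H). Choose E
SPE path: E -> A -> H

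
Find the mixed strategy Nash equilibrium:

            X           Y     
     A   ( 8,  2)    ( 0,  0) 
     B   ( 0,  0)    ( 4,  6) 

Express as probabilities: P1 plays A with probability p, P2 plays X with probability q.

p = 0.75, q = 0.3333

Work:
Find probabilities that make opponent indifferent:
P2 chooses q to make P1 indifferent between A and B
P1 chooses p to make P2 indifferent between X and Y
Mixed NE: P1 plays (A: 0.75, B: 0.25), P2 plays (X: 0.3333, Y: 0.6667)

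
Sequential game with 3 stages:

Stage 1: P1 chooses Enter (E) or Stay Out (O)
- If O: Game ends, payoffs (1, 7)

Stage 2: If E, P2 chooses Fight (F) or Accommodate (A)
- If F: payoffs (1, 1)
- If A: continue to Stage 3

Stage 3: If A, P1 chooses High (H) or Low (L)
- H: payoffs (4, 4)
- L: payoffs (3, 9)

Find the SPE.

SPE: (E, A, H); Outcome (4, 4)

Work:
Stage 3: P1 chooses H (4 vs 3)
Stage 2: P2: F->1, A->4 (anticipating H). Choose A
Stage 1: P1: O->1, E->4 (anticipating A, H). Choose E
SPE path: E -> A -> H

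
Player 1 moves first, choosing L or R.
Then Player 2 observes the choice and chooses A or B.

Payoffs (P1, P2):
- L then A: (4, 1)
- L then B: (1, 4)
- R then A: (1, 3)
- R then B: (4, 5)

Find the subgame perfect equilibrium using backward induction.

P1 plays R, P2 plays B after L and B after R; Payoff (4, 5)

Work:
Backward induction:
After L: P2 chooses B → P1 gets 1
After R: P2 chooses B → P1 gets 4
P1 chooses R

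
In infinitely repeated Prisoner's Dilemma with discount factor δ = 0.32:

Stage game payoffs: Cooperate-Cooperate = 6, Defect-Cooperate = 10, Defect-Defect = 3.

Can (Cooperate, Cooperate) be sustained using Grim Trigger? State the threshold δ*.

δ* = 0.5714; since δ = 0.32 < 0.5714, cooperation cannot be sustained

Work:
For Grim Trigger:
Cooperate forever: 6/(1-δ)
Defect then punished: 10 + 3·δ/(1-δ)
Need: 6/(1-δ) ≥ 10 + 3·δ/(1-δ)
Solving: δ ≥ (T-R)/(T-P) = (10-6)/(10-3) = 0.5714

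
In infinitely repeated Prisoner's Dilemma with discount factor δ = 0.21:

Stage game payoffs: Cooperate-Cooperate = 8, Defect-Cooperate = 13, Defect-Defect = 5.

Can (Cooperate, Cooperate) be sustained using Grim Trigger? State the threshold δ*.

δ* = 0.625; since δ = 0.21 < 0.625, cooperation cannot be sustained

Work:
For Grim Trigger:
Cooperate forever: 8/(1-δ)
Defect then punished: 13 + 5·δ/(1-δ)
Need: 8/(1-δ) ≥ 13 + 5·δ/(1-δ)
Solving: δ ≥ (T-R)/(T-P) = (13-8)/(13-5) = 0.625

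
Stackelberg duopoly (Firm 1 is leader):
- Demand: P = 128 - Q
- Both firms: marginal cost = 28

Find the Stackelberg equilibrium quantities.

q₁* (leader) = 50.0, q₂* (follower) = 25.0

Work:
Follower's reaction: q₂ = (a - c - q₁)/2
Leader substitutes: π₁ = q₁·(a - q₁ - (a-c-q₁)/2 - c)
FOC: q₁* = (128 - 28)/2 = 50.00
Then: q₂* = (128 - 28 - 50.0)/2 = 25.00
Leader has first-mover advantage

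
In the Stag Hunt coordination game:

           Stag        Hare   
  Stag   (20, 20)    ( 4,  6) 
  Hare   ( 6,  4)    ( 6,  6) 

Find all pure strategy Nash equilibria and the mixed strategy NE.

Pure NE: (Stag, Stag) and (Hare, Hare); Mixed NE: p = 0.125, q = 0.125

Work:
Check pure NE:
(Stag, Stag): (20, 20) - no unilateral deviation beneficial
(Hare, Hare): (6, 6) - no unilateral deviation beneficial
Mixed NE: P1 plays Stag with p = 0.125, P2 plays Stag with q = 0.125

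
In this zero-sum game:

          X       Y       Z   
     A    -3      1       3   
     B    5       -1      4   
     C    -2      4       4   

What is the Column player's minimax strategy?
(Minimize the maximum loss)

Column should play Y or Z (all achieve the minimum), value = 4

Work:
Column player minimizes Row's maximum payoff:
Column X: max payoff to Row = 5
Column Y: max payoff to Row = 4
Column Z: max payoff to Row = 4
Minimum is 4, achieved by columns Y, Z (tied).
Each of Y or Z is a minimax strategy.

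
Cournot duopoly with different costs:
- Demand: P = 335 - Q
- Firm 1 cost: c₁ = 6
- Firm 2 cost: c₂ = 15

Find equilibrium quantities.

q₁* = 112.67, q₂* = 103.67

Work:
Reaction: q₁ = (335 - 6 - q₂)/2
Reaction: q₂ = (335 - 15 - q₁)/2
Solve simultaneously:
q₁* = (335 - 2×6 + 15)/3 = 112.67
q₂* = (335 - 2×15 + 6)/3 = 103.67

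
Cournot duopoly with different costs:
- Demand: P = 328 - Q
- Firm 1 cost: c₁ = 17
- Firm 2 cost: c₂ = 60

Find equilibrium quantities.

q₁* = 118.0, q₂* = 75.0

Work:
Reaction: q₁ = (328 - 17 - q₂)/2
Reaction: q₂ = (328 - 60 - q₁)/2
Solve simultaneously:
q₁* = (328 - 2×17 + 60)/3 = 118.0
q₂* = (328 - 2×60 + 17)/3 = 75.0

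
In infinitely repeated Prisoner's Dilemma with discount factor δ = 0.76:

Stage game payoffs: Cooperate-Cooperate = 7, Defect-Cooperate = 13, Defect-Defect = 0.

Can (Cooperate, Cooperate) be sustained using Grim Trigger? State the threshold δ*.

δ* = 0.4615; since δ = 0.76 ≥ 0.4615, cooperation can be sustained

Work:
For Grim Trigger:
Cooperate forever: 7/(1-δ)
Defect then punished: 13 + 0·δ/(1-δ)
Need: 7/(1-δ) ≥ 13 + 0·δ/(1-δ)
Solving: δ ≥ (T-R)/(T-P) = (13-7)/(13-0) = 0.4615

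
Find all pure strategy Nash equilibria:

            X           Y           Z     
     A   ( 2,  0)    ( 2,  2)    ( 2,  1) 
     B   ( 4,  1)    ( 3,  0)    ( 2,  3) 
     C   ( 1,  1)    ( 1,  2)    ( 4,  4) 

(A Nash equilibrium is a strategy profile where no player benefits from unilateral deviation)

Nash equilibrium: (C, Z)

Work:
Best responses:
  P1 vs X: payoffs [2, 4, 1] → best response B (payoff 4)
  P1 vs Y: payoffs [2, 3, 1] → best response B (payoff 3)
  P1 vs Z: payoffs [2, 2, 4] → best response C (payoff 4)
  P2 vs A: payoffs [0, 2, 1] → best response Y (payoff 2)
  P2 vs B: payoffs [1, 0, 3] → best response Z (payoff 3)
  P2 vs C: payoffs [1, 2, 4] → best response Z (payoff 4)
Mutual best responses: (C,Z) → Nash equilibria.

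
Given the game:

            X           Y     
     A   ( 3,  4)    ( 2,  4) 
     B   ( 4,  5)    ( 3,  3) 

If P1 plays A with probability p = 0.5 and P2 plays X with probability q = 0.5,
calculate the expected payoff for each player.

E[P1] = 3.0, E[P2] = 4.0

Work:
E[P1] = p·q·π₁(A,X) + p·(1-q)·π₁(A,Y) + (1-p)·q·π₁(B,X) + (1-p)·(1-q)·π₁(B,Y)
= 0.5·0.5·3 + 0.5·0.5·2 + 0.5·0.5·4 + 0.5·0.5·3
= 3.0

E[P2] = 4.0 (similar calculation)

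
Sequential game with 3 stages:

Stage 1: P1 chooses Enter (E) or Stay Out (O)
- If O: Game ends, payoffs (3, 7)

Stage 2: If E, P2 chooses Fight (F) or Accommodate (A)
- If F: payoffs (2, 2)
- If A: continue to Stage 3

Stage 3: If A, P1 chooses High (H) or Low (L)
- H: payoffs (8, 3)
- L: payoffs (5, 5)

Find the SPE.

SPE: (E, A, H); Outcome (8, 3)

Work:
Stage 3: P1 chooses H (8 vs 5)
Stage 2: P2: F->2, A->3 (anticipating H). Choose A
Stage 1: P1: O->3, E->8 (anticipating A, H). Choose E
SPE path: E -> A -> H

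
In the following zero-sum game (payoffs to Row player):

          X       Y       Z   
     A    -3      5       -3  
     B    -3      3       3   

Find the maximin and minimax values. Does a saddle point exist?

Maximin = -3, Minimax = -3, Saddle: True

Work:
Row minimums: [-3, -3] → maximin = -3
Column maximums: [-3, 5, 3] → minimax = -3
Saddle point exists! Game value = -3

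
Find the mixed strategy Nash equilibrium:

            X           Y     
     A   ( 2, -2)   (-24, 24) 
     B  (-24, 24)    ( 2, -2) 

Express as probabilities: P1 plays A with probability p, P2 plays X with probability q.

p = 0.5, q = 0.5

Work:
Find probabilities that make opponent indifferent:
P2 chooses q to make P1 indifferent between A and B
P1 chooses p to make P2 indifferent between X and Y
Mixed NE: P1 plays (A: 0.5, B: 0.5), P2 plays (X: 0.5, Y: 0.5)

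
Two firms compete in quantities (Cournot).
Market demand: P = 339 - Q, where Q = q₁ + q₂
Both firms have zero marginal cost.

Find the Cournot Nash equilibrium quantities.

q₁* = q₂* = 113.0; P* = 113.0

Work:
Profit: π_i = P·q_i = (a - q_i - q_j)·q_i
FOC: ∂π_i/∂q_i = a - 2q_i - q_j = 0
Reaction function: q_i = (339 - q_j)/2
Symmetry: q* = 339/3 = 113.0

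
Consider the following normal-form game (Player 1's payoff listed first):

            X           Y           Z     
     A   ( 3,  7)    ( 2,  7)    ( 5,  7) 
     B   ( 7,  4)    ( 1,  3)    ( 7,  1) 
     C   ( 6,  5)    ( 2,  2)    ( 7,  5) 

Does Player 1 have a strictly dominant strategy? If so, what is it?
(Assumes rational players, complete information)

No strictly dominant strategy exists for Player 1

Work:
A strategy strictly dominates another if it gives a strictly higher payoff against every opponent action. Compare each pair of P1's strategies column-by-column:
  A vs B: [3 vs 7, 2 vs 1, 5 vs 7] → A does not strictly dominate B (column X: 3 ≤ 7)
  A vs C: [3 vs 6, 2 vs 2, 5 vs 7] → A does not strictly dominate C (column X: 3 ≤ 6)
  B vs A: [7 vs 3, 1 vs 2, 7 vs 5] → B does not strictly dominate A (column Y: 1 ≤ 2)
  B vs C: [7 vs 6, 1 vs 2, 7 vs 7] → B does not strictly dominate C (column Y: 1 ≤ 2)
  C vs A: [6 vs 3, 2 vs 2, 7 vs 5] → C does not strictly dominate A (column Y: 2 ≤ 2)
  C vs B: [6 vs 7, 2 vs 1, 7 vs 7] → C does not strictly dominate B (column X: 6 ≤ 7)
No single strategy strictly dominates all others → no strictly dominant strategy.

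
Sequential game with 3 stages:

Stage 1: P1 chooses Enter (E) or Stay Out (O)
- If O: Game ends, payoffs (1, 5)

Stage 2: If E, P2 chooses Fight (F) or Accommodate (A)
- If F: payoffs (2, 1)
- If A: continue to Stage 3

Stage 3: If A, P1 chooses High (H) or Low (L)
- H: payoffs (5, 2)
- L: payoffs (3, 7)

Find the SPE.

SPE: (E, A, H); Outcome (5, 2)

Work:
Stage 3: P1 chooses H (5 vs 3)
Stage 2: P2: F->1, A->2 (anticipating H). Choose A
Stage 1: P1: O->1, E->5 (anticipating A, H). Choose E
SPE path: E -> A -> H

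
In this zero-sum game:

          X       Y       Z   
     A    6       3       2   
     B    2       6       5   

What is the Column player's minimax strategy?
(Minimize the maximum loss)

Column should play Z, value = 5

Work:
Column player minimizes Row's maximum payoff:
Column X: max payoff to Row = 6
Column Y: max payoff to Row = 6
Column Z: max payoff to Row = 5
Minimum is 5, achieved by column Z.
Minimax strategy: Z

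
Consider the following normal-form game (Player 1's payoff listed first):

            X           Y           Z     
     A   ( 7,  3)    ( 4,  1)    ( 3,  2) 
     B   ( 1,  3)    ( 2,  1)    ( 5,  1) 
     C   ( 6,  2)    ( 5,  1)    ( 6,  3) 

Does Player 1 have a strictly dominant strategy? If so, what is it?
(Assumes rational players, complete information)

No strictly dominant strategy exists for Player 1

Work:
A strategy strictly dominates another if it gives a strictly higher payoff against every opponent action. Compare each pair of P1's strategies column-by-column:
  A vs B: [7 vs 1, 4 vs 2, 3 vs 5] → A does not strictly dominate B (column Z: 3 ≤ 5)
  A vs C: [7 vs 6, 4 vs 5, 3 vs 6] → A does not strictly dominate C (column Y: 4 ≤ 5)
  B vs A: [1 vs 7, 2 vs 4, 5 vs 3] → B does not strictly dominate A (column X: 1 ≤ 7)
  B vs C: [1 vs 6, 2 vs 5, 5 vs 6] → B does not strictly dominate C (column X: 1 ≤ 6)
  C vs A: [6 vs 7, 5 vs 4, 6 vs 3] → C does not strictly dominate A (column X: 6 ≤ 7)
  C vs B: [6 vs 1, 5 vs 2, 6 vs 5] → C strictly dominates B
No single strategy strictly dominates all others → no strictly dominant strategy.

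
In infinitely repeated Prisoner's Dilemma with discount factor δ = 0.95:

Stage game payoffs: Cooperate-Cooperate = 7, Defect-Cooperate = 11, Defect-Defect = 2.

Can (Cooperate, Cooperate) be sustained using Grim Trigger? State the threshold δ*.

δ* = 0.4444; since δ = 0.95 ≥ 0.4444, cooperation can be sustained

Work:
For Grim Trigger:
Cooperate forever: 7/(1-δ)
Defect then punished: 11 + 2·δ/(1-δ)
Need: 7/(1-δ) ≥ 11 + 2·δ/(1-δ)
Solving: δ ≥ (T-R)/(T-P) = (11-7)/(11-2) = 0.4444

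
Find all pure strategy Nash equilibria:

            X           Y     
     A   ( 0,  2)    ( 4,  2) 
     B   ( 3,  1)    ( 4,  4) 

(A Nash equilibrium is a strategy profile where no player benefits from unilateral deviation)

Nash equilibrium: (A, Y), (B, Y)

Work:
Best responses:
  P1 vs X: payoffs [0, 3] → best response B (payoff 3)
  P1 vs Y: payoffs [4, 4] → best response A/B (payoff 4)
  P2 vs A: payoffs [2, 2] → best response X/Y (payoff 2)
  P2 vs B: payoffs [1, 4] → best response Y (payoff 4)
Mutual best responses: (A,Y), (B,Y) → Nash equilibria.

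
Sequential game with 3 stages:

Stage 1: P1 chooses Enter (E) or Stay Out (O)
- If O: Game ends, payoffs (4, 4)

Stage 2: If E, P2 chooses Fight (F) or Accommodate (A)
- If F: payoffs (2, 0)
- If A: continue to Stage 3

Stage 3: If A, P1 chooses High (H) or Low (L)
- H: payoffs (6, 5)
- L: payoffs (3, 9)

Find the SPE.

SPE: (E, A, H); Outcome (6, 5)

Work:
Stage 3: P1 chooses H (6 vs 3)
Stage 2: P2: F->0, A->5 (anticipating H). Choose A
Stage 1: P1: O->4, E->6 (anticipating A, H). Choose E
SPE path: E -> A -> H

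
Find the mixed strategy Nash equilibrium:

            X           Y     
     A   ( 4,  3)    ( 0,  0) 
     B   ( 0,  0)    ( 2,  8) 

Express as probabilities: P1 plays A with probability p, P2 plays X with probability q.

p = 0.7273, q = 0.3333

Work:
Find probabilities that make opponent indifferent:
P2 chooses q to make P1 indifferent between A and B
P1 chooses p to make P2 indifferent between X and Y
Mixed NE: P1 plays (A: 0.7273, B: 0.2727), P2 plays (X: 0.3333, Y: 0.6667)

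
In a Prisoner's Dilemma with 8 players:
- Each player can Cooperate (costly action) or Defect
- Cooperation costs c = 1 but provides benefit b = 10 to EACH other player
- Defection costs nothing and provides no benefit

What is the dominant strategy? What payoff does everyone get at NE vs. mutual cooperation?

Dominant: Defect; NE payoff = 0; Coop payoff = 69

Work:
Defect dominates (saves cost c = 1, benefit to others is external)
NE: All defect → everyone gets 0
If all cooperate: each receives (7)×10 - 1 = 69
Social dilemma: 69 > 0 but NE gives 0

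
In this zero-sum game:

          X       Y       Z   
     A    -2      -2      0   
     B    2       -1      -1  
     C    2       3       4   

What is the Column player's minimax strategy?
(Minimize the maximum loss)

Column should play X, value = 2

Work:
Column player minimizes Row's maximum payoff:
Column X: max payoff to Row = 2
Column Y: max payoff to Row = 3
Column Z: max payoff to Row = 4
Minimum is 2, achieved by column X.
Minimax strategy: X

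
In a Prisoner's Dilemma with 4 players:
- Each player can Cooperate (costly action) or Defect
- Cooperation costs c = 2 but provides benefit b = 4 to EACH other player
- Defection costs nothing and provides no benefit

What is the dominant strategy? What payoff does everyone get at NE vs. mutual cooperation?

Dominant: Defect; NE payoff = 0; Coop payoff = 10

Work:
Defect dominates (saves cost c = 2, benefit to others is external)
NE: All defect → everyone gets 0
If all cooperate: each receives (3)×4 - 2 = 10
Social dilemma: 10 > 0 but NE gives 0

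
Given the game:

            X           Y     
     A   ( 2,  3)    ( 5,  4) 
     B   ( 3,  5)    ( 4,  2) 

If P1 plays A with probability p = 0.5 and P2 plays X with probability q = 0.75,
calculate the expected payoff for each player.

E[P1] = 3.0, E[P2] = 3.75

Work:
E[P1] = p·q·π₁(A,X) + p·(1-q)·π₁(A,Y) + (1-p)·q·π₁(B,X) + (1-p)·(1-q)·π₁(B,Y)
= 0.5·0.75·2 + 0.5·0.25·5 + 0.5·0.75·3 + 0.5·0.25·4
= 3.0

E[P2] = 3.75 (similar calculation)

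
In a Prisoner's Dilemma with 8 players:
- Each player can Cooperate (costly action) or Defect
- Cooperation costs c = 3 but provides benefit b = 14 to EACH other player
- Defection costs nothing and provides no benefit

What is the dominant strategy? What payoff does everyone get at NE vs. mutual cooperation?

Dominant: Defect; NE payoff = 0; Coop payoff = 95

Work:
Defect dominates (saves cost c = 3, benefit to others is external)
NE: All defect → everyone gets 0
If all cooperate: each receives (7)×14 - 3 = 95
Social dilemma: 95 > 0 but NE gives 0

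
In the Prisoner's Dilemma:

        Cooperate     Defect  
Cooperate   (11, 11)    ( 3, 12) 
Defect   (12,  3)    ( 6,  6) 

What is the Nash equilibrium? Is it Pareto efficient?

(Defect, Defect) is NE; not Pareto efficient

Work:
Defect dominates Cooperate for both players:
If P2 cooperates: Defect (12) > Cooperate (11)
If P2 defects: Defect (6) > Cooperate (3)
NE: (Defect, Defect) with payoff (6, 6)
But (Cooperate, Cooperate) = (11, 11) Pareto dominates (6, 6)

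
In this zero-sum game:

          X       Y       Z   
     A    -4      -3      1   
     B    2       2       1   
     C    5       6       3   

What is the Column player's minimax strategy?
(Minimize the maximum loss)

Column should play Z, value = 3

Work:
Column player minimizes Row's maximum payoff:
Column X: max payoff to Row = 5
Column Y: max payoff to Row = 6
Column Z: max payoff to Row = 3
Minimum is 3, achieved by column Z.
Minimax strategy: Z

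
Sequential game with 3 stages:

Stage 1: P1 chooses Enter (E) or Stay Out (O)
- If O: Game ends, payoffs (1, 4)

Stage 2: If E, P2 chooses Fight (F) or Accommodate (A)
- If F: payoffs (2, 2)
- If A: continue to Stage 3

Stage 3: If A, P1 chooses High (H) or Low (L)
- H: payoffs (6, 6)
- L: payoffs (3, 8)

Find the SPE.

SPE: (E, A, H); Outcome (6, 6)

Work:
Stage 3: P1 chooses H (6 vs 3)
Stage 2: P2: F->2, A->6 (anticipating H). Choose A
Stage 1: P1: O->1, E->6 (anticipating A, H). Choose E
SPE path: E -> A -> H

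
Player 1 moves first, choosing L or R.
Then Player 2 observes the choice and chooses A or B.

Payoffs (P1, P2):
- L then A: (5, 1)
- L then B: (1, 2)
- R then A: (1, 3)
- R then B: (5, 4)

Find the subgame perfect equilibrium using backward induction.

P1 plays R, P2 plays B after L and B after R; Payoff (5, 4)

Work:
Backward induction:
After L: P2 chooses B → P1 gets 1
After R: P2 chooses B → P1 gets 5
P1 chooses R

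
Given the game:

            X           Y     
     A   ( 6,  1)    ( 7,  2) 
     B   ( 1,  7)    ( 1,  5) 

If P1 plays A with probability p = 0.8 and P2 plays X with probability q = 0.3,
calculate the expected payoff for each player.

E[P1] = 5.56, E[P2] = 2.48

Work:
E[P1] = p·q·π₁(A,X) + p·(1-q)·π₁(A,Y) + (1-p)·q·π₁(B,X) + (1-p)·(1-q)·π₁(B,Y)
= 0.8·0.3·6 + 0.8·0.7·7 + 0.2·0.3·1 + 0.2·0.7·1
= 5.56

E[P2] = 2.48 (similar calculation)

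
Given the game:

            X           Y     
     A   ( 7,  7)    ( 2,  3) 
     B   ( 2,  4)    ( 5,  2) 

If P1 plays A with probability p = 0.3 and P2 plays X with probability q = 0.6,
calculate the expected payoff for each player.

E[P1] = 3.74, E[P2] = 3.86

Work:
E[P1] = p·q·π₁(A,X) + p·(1-q)·π₁(A,Y) + (1-p)·q·π₁(B,X) + (1-p)·(1-q)·π₁(B,Y)
= 0.3·0.6·7 + 0.3·0.4·2 + 0.7·0.6·2 + 0.7·0.4·5
= 3.74

E[P2] = 3.86 (similar calculation)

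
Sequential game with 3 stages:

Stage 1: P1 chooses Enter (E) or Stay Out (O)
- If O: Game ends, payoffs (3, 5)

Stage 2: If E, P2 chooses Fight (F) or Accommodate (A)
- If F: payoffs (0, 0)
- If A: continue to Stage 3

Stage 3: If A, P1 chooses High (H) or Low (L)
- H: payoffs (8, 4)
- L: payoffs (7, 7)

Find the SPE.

SPE: (E, A, H); Outcome (8, 4)

Work:
Stage 3: P1 chooses H (8 vs 7)
Stage 2: P2: F->0, A->4 (anticipating H). Choose A
Stage 1: P1: O->3, E->8 (anticipating A, H). Choose E
SPE path: E -> A -> H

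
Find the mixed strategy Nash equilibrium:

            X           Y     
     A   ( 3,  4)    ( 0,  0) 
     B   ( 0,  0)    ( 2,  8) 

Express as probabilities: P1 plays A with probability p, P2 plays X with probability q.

p = 0.6667, q = 0.4

Work:
Find probabilities that make opponent indifferent:
P2 chooses q to make P1 indifferent between A and B
P1 chooses p to make P2 indifferent between X and Y
Mixed NE: P1 plays (A: 0.6667, B: 0.3333), P2 plays (X: 0.4, Y: 0.6)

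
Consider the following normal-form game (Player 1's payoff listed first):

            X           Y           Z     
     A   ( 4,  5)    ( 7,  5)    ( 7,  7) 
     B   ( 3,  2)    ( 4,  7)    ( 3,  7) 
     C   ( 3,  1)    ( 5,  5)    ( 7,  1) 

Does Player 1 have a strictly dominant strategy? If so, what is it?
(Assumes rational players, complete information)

No strictly dominant strategy exists for Player 1

Work:
A strategy strictly dominates another if it gives a strictly higher payoff against every opponent action. Compare each pair of P1's strategies column-by-column:
  A vs B: [4 vs 3, 7 vs 4, 7 vs 3] → A strictly dominates B
  A vs C: [4 vs 3, 7 vs 5, 7 vs 7] → A does not strictly dominate C (column Z: 7 ≤ 7)
  B vs A: [3 vs 4, 4 vs 7, 3 vs 7] → B does not strictly dominate A (column X: 3 ≤ 4)
  B vs C: [3 vs 3, 4 vs 5, 3 vs 7] → B does not strictly dominate C (column X: 3 ≤ 3)
  C vs A: [3 vs 4, 5 vs 7, 7 vs 7] → C does not strictly dominate A (column X: 3 ≤ 4)
  C vs B: [3 vs 3, 5 vs 4, 7 vs 3] → C does not strictly dominate B (column X: 3 ≤ 3)
No single strategy strictly dominates all others → no strictly dominant strategy.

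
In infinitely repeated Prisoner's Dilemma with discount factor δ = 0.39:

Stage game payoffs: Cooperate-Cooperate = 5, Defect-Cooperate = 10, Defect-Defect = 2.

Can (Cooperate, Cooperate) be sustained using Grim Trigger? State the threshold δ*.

δ* = 0.625; since δ = 0.39 < 0.625, cooperation cannot be sustained

Work:
For Grim Trigger:
Cooperate forever: 5/(1-δ)
Defect then punished: 10 + 2·δ/(1-δ)
Need: 5/(1-δ) ≥ 10 + 2·δ/(1-δ)
Solving: δ ≥ (T-R)/(T-P) = (10-5)/(10-2) = 0.625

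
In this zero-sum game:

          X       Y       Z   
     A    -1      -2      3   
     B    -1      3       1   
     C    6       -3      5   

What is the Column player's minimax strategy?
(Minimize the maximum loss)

Column should play Y, value = 3

Work:
Column player minimizes Row's maximum payoff:
Column X: max payoff to Row = 6
Column Y: max payoff to Row = 3
Column Z: max payoff to Row = 5
Minimum is 3, achieved by column Y.
Minimax strategy: Y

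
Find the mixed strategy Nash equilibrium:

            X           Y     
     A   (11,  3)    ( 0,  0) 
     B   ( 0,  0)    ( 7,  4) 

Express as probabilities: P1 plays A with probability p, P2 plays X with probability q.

p = 0.5714, q = 0.3889

Work:
Find probabilities that make opponent indifferent:
P2 chooses q to make P1 indifferent between A and B
P1 chooses p to make P2 indifferent between X and Y
Mixed NE: P1 plays (A: 0.5714, B: 0.4286), P2 plays (X: 0.3889, Y: 0.6111)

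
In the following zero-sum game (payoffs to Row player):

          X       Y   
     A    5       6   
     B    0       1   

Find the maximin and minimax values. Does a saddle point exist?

Maximin = 5, Minimax = 5, Saddle: True

Work:
Row minimums: [5, 0] → maximin = 5
Column maximums: [5, 6] → minimax = 5
Saddle point exists! Game value = 5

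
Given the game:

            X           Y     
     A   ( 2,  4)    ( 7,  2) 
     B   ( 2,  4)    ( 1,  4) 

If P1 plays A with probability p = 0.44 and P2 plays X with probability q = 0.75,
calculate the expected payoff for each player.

E[P1] = 2.41, E[P2] = 3.78

Work:
E[P1] = p·q·π₁(A,X) + p·(1-q)·π₁(A,Y) + (1-p)·q·π₁(B,X) + (1-p)·(1-q)·π₁(B,Y)
= 0.44·0.75·2 + 0.44·0.25·7 + 0.56·0.75·2 + 0.56·0.25·1
= 2.41

E[P2] = 3.78 (similar calculation)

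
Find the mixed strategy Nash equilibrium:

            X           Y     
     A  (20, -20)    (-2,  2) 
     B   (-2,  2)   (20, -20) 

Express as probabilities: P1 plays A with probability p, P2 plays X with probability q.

p = 0.5, q = 0.5

Work:
Find probabilities that make opponent indifferent:
P2 chooses q to make P1 indifferent between A and B
P1 chooses p to make P2 indifferent between X and Y
Mixed NE: P1 plays (A: 0.5, B: 0.5), P2 plays (X: 0.5, Y: 0.5)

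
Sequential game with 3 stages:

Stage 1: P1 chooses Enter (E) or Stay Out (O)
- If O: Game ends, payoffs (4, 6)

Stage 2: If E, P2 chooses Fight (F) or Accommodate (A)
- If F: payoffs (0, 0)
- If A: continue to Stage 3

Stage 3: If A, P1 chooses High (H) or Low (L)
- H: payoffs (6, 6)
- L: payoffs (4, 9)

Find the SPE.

SPE: (E, A, H); Outcome (6, 6)

Work:
Stage 3: P1 chooses H (6 vs 4)
Stage 2: P2: F->0, A->6 (anticipating H). Choose A
Stage 1: P1: O->4, E->6 (anticipating A, H). Choose E
SPE path: E -> A -> H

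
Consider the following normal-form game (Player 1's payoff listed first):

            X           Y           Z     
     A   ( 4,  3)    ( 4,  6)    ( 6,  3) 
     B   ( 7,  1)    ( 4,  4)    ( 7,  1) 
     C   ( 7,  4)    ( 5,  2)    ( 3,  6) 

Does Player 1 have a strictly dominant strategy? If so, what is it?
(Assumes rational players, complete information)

No strictly dominant strategy exists for Player 1

Work:
A strategy strictly dominates another if it gives a strictly higher payoff against every opponent action. Compare each pair of P1's strategies column-by-column:
  A vs B: [4 vs 7, 4 vs 4, 6 vs 7] → A does not strictly dominate B (column X: 4 ≤ 7)
  A vs C: [4 vs 7, 4 vs 5, 6 vs 3] → A does not strictly dominate C (column X: 4 ≤ 7)
  B vs A: [7 vs 4, 4 vs 4, 7 vs 6] → B does not strictly dominate A (column Y: 4 ≤ 4)
  B vs C: [7 vs 7, 4 vs 5, 7 vs 3] → B does not strictly dominate C (column X: 7 ≤ 7)
  C vs A: [7 vs 4, 5 vs 4, 3 vs 6] → C does not strictly dominate A (column Z: 3 ≤ 6)
  C vs B: [7 vs 7, 5 vs 4, 3 vs 7] → C does not strictly dominate B (column X: 7 ≤ 7)
No single strategy strictly dominates all others → no strictly dominant strategy.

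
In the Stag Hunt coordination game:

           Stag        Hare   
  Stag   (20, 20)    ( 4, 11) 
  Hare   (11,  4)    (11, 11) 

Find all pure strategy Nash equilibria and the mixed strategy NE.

Pure NE: (Stag, Stag) and (Hare, Hare); Mixed NE: p = 0.4375, q = 0.4375

Work:
Check pure NE:
(Stag, Stag): (20, 20) - no unilateral deviation beneficial
(Hare, Hare): (11, 11) - no unilateral deviation beneficial
Mixed NE: P1 plays Stag with p = 0.4375, P2 plays Stag with q = 0.4375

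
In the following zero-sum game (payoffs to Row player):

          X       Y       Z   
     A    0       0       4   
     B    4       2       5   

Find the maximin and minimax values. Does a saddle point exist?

Maximin = 2, Minimax = 2, Saddle: True

Work:
Row minimums: [0, 2] → maximin = 2
Column maximums: [4, 2, 5] → minimax = 2
Saddle point exists! Game value = 2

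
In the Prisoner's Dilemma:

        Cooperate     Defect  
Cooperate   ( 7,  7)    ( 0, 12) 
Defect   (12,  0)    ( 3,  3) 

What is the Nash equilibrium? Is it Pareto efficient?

(Defect, Defect) is NE; not Pareto efficient

Work:
Defect dominates Cooperate for both players:
If P2 cooperates: Defect (12) > Cooperate (7)
If P2 defects: Defect (3) > Cooperate (0)
NE: (Defect, Defect) with payoff (3, 3)
But (Cooperate, Cooperate) = (7, 7) Pareto dominates (3, 3)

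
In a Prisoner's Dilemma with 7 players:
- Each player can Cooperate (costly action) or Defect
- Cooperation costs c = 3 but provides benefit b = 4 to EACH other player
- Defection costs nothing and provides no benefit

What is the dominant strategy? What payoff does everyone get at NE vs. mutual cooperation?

Dominant: Defect; NE payoff = 0; Coop payoff = 21

Work:
Defect dominates (saves cost c = 3, benefit to others is external)
NE: All defect → everyone gets 0
If all cooperate: each receives (6)×4 - 3 = 21
Social dilemma: 21 > 0 but NE gives 0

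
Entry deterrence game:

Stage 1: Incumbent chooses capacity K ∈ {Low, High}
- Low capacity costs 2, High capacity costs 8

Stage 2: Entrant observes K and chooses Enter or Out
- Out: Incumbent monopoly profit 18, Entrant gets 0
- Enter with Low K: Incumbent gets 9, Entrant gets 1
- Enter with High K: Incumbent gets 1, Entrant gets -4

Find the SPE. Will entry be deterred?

SPE: (High, Enter|Low, Out|High); Entry deterred. Incumbent net profit = 10

Work:
After Low K: Entrant enters (1 > 0)
After High K: Entrant stays out (-4 < 0)
Incumbent: Low → 9−2=7, High → 18−8=10
Incumbent chooses High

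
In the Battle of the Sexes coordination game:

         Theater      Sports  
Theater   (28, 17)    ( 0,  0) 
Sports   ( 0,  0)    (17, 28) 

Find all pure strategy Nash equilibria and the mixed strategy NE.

Pure NE: (Theater, Theater) and (Sports, Sports); Mixed NE: p = 0.6222, q = 0.3778

Work:
Check pure NE:
(Theater, Theater): (28, 17) - no unilateral deviation beneficial
(Sports, Sports): (17, 28) - no unilateral deviation beneficial
Mixed NE: P1 plays Theater with p = 0.6222, P2 plays Theater with q = 0.3778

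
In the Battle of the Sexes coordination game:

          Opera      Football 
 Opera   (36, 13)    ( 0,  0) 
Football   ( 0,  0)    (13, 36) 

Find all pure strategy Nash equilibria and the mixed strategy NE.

Pure NE: (Opera, Opera) and (Football, Football); Mixed NE: p = 0.7347, q = 0.2653

Work:
Check pure NE:
(Opera, Opera): (36, 13) - no unilateral deviation beneficial
(Football, Football): (13, 36) - no unilateral deviation beneficial
Mixed NE: P1 plays Opera with p = 0.7347, P2 plays Opera with q = 0.2653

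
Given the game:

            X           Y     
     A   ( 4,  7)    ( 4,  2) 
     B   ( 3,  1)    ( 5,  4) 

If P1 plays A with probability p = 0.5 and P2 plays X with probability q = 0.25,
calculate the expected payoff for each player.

E[P1] = 4.25, E[P2] = 3.25

Work:
E[P1] = p·q·π₁(A,X) + p·(1-q)·π₁(A,Y) + (1-p)·q·π₁(B,X) + (1-p)·(1-q)·π₁(B,Y)
= 0.5·0.25·4 + 0.5·0.75·4 + 0.5·0.25·3 + 0.5·0.75·5
= 4.25

E[P2] = 3.25 (similar calculation)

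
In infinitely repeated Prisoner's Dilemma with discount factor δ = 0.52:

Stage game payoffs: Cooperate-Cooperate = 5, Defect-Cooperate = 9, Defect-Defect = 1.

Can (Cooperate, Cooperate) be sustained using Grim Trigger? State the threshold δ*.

δ* = 0.5; since δ = 0.52 ≥ 0.5, cooperation can be sustained

Work:
For Grim Trigger:
Cooperate forever: 5/(1-δ)
Defect then punished: 9 + 1·δ/(1-δ)
Need: 5/(1-δ) ≥ 9 + 1·δ/(1-δ)
Solving: δ ≥ (T-R)/(T-P) = (9-5)/(9-1) = 0.5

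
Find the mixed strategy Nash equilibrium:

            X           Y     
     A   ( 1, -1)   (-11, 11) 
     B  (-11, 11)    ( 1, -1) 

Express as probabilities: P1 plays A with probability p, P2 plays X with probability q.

p = 0.5, q = 0.5

Work:
Find probabilities that make opponent indifferent:
P2 chooses q to make P1 indifferent between A and B
P1 chooses p to make P2 indifferent between X and Y
Mixed NE: P1 plays (A: 0.5, B: 0.5), P2 plays (X: 0.5, Y: 0.5)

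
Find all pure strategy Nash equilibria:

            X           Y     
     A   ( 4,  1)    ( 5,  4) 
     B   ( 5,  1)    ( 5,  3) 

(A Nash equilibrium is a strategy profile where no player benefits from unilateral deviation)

Nash equilibrium: (A, Y), (B, Y)

Work:
Best responses:
  P1 vs X: payoffs [4, 5] → best response B (payoff 5)
  P1 vs Y: payoffs [5, 5] → best response A/B (payoff 5)
  P2 vs A: payoffs [1, 4] → best response Y (payoff 4)
  P2 vs B: payoffs [1, 3] → best response Y (payoff 3)
Mutual best responses: (A,Y), (B,Y) → Nash equilibria.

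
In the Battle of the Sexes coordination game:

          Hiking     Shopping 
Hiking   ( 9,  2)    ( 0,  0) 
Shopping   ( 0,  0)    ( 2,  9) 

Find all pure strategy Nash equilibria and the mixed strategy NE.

Pure NE: (Hiking, Hiking) and (Shopping, Shopping); Mixed NE: p = 0.8182, q = 0.1818

Work:
Check pure NE:
(Hiking, Hiking): (9, 2) - no unilateral deviation beneficial
(Shopping, Shopping): (2, 9) - no unilateral deviation beneficial
Mixed NE: P1 plays Hiking with p = 0.8182, P2 plays Hiking with q = 0.1818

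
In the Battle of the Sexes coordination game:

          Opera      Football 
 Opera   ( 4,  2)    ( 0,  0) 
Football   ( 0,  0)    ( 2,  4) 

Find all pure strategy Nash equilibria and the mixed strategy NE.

Pure NE: (Opera, Opera) and (Football, Football); Mixed NE: p = 0.6667, q = 0.3333

Work:
Check pure NE:
(Opera, Opera): (4, 2) - no unilateral deviation beneficial
(Football, Football): (2, 4) - no unilateral deviation beneficial
Mixed NE: P1 plays Opera with p = 0.6667, P2 plays Opera with q = 0.3333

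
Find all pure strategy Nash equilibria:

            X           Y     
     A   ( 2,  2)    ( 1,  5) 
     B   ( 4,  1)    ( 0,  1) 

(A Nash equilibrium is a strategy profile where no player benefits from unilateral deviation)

Nash equilibrium: (A, Y), (B, X)

Work:
Best responses:
  P1 vs X: payoffs [2, 4] → best response B (payoff 4)
  P1 vs Y: payoffs [1, 0] → best response A (payoff 1)
  P2 vs A: payoffs [2, 5] → best response Y (payoff 5)
  P2 vs B: payoffs [1, 1] → best response X/Y (payoff 1)
Mutual best responses: (A,Y), (B,X) → Nash equilibria.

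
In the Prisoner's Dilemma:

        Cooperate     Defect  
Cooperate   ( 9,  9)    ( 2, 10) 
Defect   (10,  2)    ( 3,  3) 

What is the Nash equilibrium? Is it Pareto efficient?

(Defect, Defect) is NE; not Pareto efficient

Work:
Defect dominates Cooperate for both players:
If P2 cooperates: Defect (10) > Cooperate (9)
If P2 defects: Defect (3) > Cooperate (2)
NE: (Defect, Defect) with payoff (3, 3)
But (Cooperate, Cooperate) = (9, 9) Pareto dominates (3, 3)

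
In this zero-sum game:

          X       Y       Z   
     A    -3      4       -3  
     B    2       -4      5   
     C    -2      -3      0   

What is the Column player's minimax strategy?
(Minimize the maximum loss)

Column should play X, value = 2

Work:
Column player minimizes Row's maximum payoff:
Column X: max payoff to Row = 2
Column Y: max payoff to Row = 4
Column Z: max payoff to Row = 5
Minimum is 2, achieved by column X.
Minimax strategy: X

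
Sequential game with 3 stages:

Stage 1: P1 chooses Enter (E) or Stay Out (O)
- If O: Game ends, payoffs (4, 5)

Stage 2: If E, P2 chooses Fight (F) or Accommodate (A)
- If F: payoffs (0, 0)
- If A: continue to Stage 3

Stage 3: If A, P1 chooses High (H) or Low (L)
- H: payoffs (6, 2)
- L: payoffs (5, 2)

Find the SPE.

SPE: (E, A, H); Outcome (6, 2)

Work:
Stage 3: P1 chooses H (6 vs 5)
Stage 2: P2: F->0, A->2 (anticipating H). Choose A
Stage 1: P1: O->4, E->6 (anticipating A, H). Choose E
SPE path: E -> A -> H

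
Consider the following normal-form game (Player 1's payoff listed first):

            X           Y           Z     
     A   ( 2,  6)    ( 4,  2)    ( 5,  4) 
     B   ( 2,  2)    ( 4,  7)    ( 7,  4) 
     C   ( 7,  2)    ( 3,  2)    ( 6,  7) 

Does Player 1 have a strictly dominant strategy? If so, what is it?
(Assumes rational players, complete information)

No strictly dominant strategy exists for Player 1

Work:
A strategy strictly dominates another if it gives a strictly higher payoff against every opponent action. Compare each pair of P1's strategies column-by-column:
  A vs B: [2 vs 2, 4 vs 4, 5 vs 7] → A does not strictly dominate B (column X: 2 ≤ 2)
  A vs C: [2 vs 7, 4 vs 3, 5 vs 6] → A does not strictly dominate C (column X: 2 ≤ 7)
  B vs A: [2 vs 2, 4 vs 4, 7 vs 5] → B does not strictly dominate A (column X: 2 ≤ 2)
  B vs C: [2 vs 7, 4 vs 3, 7 vs 6] → B does not strictly dominate C (column X: 2 ≤ 7)
  C vs A: [7 vs 2, 3 vs 4, 6 vs 5] → C does not strictly dominate A (column Y: 3 ≤ 4)
  C vs B: [7 vs 2, 3 vs 4, 6 vs 7] → C does not strictly dominate B (column Y: 3 ≤ 4)
No single strategy strictly dominates all others → no strictly dominant strategy.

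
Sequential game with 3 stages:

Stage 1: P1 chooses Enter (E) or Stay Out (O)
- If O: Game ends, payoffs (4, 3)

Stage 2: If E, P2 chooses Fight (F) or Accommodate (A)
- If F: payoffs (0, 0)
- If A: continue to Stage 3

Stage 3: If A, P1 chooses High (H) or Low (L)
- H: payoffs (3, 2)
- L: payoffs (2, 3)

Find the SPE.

SPE: (O, A, H); Outcome (4, 3)

Work:
Stage 3: P1 chooses H (3 vs 2)
Stage 2: P2: F->0, A->2 (anticipating H). Choose A
Stage 1: P1: O->4, E->3 (anticipating A, H). Choose O
SPE path: O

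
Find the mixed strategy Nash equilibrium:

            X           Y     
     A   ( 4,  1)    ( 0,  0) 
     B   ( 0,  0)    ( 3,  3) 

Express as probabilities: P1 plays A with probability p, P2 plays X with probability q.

p = 0.75, q = 0.4286

Work:
Find probabilities that make opponent indifferent:
P2 chooses q to make P1 indifferent between A and B
P1 chooses p to make P2 indifferent between X and Y
Mixed NE: P1 plays (A: 0.75, B: 0.25), P2 plays (X: 0.4286, Y: 0.5714)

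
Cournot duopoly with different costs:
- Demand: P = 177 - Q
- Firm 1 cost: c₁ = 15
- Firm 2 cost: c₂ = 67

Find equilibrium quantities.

q₁* = 71.33, q₂* = 19.33

Work:
Reaction: q₁ = (177 - 15 - q₂)/2
Reaction: q₂ = (177 - 67 - q₁)/2
Solve simultaneously:
q₁* = (177 - 2×15 + 67)/3 = 71.33
q₂* = (177 - 2×67 + 15)/3 = 19.33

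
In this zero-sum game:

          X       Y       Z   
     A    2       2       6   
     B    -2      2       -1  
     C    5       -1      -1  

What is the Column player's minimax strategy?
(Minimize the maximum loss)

Column should play Y, value = 2

Work:
Column player minimizes Row's maximum payoff:
Column X: max payoff to Row = 5
Column Y: max payoff to Row = 2
Column Z: max payoff to Row = 6
Minimum is 2, achieved by column Y.
Minimax strategy: Y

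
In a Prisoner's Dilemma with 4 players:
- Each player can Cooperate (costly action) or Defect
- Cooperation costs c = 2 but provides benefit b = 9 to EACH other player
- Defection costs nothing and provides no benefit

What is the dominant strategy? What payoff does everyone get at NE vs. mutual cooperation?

Dominant: Defect; NE payoff = 0; Coop payoff = 25

Work:
Defect dominates (saves cost c = 2, benefit to others is external)
NE: All defect → everyone gets 0
If all cooperate: each receives (3)×9 - 2 = 25
Social dilemma: 25 > 0 but NE gives 0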